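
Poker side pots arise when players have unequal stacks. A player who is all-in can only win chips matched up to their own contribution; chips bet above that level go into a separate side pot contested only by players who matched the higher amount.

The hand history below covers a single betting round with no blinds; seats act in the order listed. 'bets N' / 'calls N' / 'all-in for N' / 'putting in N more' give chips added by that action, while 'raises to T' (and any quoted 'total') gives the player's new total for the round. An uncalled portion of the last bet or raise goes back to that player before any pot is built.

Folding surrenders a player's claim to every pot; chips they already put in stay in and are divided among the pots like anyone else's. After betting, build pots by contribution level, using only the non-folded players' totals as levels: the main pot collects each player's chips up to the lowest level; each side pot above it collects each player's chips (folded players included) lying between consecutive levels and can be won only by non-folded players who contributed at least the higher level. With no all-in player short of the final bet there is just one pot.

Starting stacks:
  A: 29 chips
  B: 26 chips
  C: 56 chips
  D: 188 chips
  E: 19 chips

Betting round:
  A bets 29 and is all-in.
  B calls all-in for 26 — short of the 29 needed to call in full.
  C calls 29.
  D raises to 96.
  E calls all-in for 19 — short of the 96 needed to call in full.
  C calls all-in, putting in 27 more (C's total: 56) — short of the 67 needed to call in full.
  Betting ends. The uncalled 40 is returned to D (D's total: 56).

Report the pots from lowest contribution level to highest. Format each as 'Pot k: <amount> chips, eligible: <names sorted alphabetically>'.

Contributions (after 40 returned to D): A=29, B=26, C=56, D=56, E=19
Pot levels (distinct totals of non-folded players): 19, 26, 29, 56
Layer 1-19: 19 each from A, B, C, D, E = 19*5 = 95 chips; eligible A, B, C, D, E
Layer 20-26: 7 each from A, B, C, D = 7*4 = 28 chips; eligible A, B, C, D
Layer 27-29: 3 each from A, C, D = 3*3 = 9 chips; eligible A, C, D
Layer 30-56: 27 each from C, D = 27*2 = 54 chips; eligible C, D

Pot 1: 95 chips, eligible: A, B, C, D, E
Pot 2: 28 chips, eligible: A, B, C, D
Pot 3: 9 chips, eligible: A, C, D
Pot 4: 54 chips, eligible: C, D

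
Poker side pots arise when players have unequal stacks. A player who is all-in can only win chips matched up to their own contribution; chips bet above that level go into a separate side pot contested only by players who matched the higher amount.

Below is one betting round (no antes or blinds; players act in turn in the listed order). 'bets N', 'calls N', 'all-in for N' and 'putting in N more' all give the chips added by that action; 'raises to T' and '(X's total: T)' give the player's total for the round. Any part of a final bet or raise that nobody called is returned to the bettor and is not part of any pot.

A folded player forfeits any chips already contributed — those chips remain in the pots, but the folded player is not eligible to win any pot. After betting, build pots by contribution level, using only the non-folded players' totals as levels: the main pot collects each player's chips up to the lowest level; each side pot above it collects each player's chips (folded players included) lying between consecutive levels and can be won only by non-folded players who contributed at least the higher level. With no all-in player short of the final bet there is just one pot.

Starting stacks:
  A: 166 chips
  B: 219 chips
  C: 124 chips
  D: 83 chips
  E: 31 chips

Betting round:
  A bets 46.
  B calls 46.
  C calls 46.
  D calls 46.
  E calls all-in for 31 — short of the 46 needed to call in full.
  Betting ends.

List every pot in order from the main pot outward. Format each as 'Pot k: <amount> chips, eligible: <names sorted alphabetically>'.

Pot 1: 155 chips, eligible: A, B, C, D, E
Pot 2: 60 chips, eligible: A, B, C, D

Derivation:
Contributions: A=46, B=46, C=46, D=46, E=31
Pot levels (distinct totals of non-folded players): 31, 46
Layer 1-31: 31 each from A, B, C, D, E = 31*5 = 155 chips; eligible A, B, C, D, E
Layer 32-46: 15 each from A, B, C, D = 15*4 = 60 chips; eligible A, B, C, D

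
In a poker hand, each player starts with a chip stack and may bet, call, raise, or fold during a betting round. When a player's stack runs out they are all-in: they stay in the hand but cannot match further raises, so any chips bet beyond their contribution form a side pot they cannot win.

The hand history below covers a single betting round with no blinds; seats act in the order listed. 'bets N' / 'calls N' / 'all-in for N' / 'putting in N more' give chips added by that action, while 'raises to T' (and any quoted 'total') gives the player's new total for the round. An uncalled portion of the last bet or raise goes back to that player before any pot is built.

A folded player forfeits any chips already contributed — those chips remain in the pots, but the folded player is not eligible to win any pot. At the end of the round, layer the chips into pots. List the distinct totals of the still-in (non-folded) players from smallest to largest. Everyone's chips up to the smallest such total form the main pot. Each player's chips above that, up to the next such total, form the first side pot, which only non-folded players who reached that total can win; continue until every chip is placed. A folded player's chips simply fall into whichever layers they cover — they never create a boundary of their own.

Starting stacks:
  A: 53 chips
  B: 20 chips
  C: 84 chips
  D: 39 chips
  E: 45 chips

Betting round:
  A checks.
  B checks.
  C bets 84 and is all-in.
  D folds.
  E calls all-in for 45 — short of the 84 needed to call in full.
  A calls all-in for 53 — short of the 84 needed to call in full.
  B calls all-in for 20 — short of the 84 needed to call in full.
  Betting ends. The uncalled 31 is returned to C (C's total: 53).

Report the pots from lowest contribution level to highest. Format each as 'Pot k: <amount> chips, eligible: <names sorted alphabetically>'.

Contributions (after 31 returned to C): A=53, B=20, C=53, E=45
Folded: D
Pot levels (distinct totals of non-folded players): 20, 45, 53
Layer 1-20: 20 each from A, B, C, E = 20*4 = 80 chips; eligible A, B, C, E
Layer 21-45: 25 each from A, C, E = 25*3 = 75 chips; eligible A, C, E
Layer 46-53: 8 each from A, C = 8*2 = 16 chips; eligible A, C

Pot 1: 80 chips, eligible: A, B, C, E
Pot 2: 75 chips, eligible: A, C, E
Pot 3: 16 chips, eligible: A, C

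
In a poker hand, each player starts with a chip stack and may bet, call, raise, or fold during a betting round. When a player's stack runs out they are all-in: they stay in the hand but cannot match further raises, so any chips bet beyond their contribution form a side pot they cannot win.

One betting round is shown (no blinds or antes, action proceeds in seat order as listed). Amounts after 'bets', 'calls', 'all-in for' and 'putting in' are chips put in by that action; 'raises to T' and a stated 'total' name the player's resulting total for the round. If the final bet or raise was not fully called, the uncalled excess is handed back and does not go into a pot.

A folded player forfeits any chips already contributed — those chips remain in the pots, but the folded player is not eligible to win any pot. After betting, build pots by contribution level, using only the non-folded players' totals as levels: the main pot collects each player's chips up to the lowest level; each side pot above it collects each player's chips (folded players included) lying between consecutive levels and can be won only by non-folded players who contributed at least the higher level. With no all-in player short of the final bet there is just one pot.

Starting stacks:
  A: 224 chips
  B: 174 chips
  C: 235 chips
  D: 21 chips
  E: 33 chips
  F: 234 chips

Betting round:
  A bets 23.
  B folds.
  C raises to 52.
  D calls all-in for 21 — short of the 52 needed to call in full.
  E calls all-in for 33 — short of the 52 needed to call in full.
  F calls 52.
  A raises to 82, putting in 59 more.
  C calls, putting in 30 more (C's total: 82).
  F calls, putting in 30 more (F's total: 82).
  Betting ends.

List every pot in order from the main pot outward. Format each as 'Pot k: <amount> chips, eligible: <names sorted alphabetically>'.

Pot 1: 105 chips, eligible: A, C, D, E, F
Pot 2: 48 chips, eligible: A, C, E, F
Pot 3: 147 chips, eligible: A, C, F

Derivation:
Contributions: A=82, C=82, D=21, E=33, F=82
Folded: B
Pot levels (distinct totals of non-folded players): 21, 33, 82
Layer 1-21: 21 each from A, C, D, E, F = 21*5 = 105 chips; eligible A, C, D, E, F
Layer 22-33: 12 each from A, C, E, F = 12*4 = 48 chips; eligible A, C, E, F
Layer 34-82: 49 each from A, C, F = 49*3 = 147 chips; eligible A, C, F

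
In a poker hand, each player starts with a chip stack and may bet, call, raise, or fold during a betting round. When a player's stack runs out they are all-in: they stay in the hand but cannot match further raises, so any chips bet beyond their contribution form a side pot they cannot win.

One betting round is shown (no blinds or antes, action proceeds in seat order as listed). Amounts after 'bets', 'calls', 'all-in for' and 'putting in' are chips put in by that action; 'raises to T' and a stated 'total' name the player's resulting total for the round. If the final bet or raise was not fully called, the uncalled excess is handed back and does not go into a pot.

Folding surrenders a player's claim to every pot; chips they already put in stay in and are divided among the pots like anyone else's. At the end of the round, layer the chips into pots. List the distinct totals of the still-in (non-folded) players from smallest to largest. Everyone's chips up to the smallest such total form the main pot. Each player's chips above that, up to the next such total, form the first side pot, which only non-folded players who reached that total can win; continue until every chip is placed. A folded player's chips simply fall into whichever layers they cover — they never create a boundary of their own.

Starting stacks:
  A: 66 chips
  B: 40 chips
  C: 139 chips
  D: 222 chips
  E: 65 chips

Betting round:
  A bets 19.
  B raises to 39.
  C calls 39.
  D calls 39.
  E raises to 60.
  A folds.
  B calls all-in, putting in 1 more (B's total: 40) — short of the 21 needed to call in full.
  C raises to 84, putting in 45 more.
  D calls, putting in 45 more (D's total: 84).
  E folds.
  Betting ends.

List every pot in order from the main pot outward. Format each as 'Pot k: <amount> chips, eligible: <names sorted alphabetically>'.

Pot 1: 179 chips, eligible: B, C, D
Pot 2: 108 chips, eligible: C, D

Derivation:
Contributions: A=19, B=40, C=84, D=84, E=60
Folded: A, E
Pot levels (distinct totals of non-folded players): 40, 84
Layer 1-40: A 19 + B 40 + C 40 + D 40 + E 40 = 179 chips; eligible B, C, D
Layer 41-84: C 44 + D 44 + E 20 = 108 chips; eligible C, D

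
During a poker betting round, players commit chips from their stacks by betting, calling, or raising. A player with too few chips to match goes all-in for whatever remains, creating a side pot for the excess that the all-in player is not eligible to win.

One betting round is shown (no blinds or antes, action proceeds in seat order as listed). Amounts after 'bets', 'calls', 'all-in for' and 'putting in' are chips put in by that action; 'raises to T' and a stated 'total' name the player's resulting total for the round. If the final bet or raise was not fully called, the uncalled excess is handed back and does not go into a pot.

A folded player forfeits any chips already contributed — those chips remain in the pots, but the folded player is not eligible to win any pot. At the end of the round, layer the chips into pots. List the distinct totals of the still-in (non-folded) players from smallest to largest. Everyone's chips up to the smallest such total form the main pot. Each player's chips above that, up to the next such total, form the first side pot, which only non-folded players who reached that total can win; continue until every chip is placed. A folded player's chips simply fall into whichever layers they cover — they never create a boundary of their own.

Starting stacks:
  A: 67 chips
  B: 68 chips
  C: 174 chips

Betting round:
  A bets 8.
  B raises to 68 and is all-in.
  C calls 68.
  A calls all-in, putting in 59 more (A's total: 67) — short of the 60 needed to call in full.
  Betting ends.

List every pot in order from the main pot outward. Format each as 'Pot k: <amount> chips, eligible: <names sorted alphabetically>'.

Pot 1: 201 chips, eligible: A, B, C
Pot 2: 2 chips, eligible: B, C

Derivation:
Contributions: A=67, B=68, C=68
Pot levels (distinct totals of non-folded players): 67, 68
Layer 1-67: 67 each from A, B, C = 67*3 = 201 chips; eligible A, B, C
Layer 68-68: 1 each from B, C = 1*2 = 2 chips; eligible B, C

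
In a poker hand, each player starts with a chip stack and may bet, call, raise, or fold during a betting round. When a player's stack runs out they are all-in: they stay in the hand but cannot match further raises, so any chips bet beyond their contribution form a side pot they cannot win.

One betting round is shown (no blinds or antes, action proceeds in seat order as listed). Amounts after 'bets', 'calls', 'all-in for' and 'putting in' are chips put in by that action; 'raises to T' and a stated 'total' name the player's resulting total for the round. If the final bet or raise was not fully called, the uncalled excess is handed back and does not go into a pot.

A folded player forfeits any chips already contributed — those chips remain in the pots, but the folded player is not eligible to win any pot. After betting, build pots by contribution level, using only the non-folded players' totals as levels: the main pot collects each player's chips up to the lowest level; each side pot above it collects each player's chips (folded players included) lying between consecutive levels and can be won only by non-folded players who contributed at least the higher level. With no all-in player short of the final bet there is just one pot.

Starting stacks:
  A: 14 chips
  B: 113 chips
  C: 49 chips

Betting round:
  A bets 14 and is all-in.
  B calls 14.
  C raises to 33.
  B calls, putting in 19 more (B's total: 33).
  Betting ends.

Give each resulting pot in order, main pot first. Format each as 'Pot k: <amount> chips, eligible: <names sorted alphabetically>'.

Contributions: A=14, B=33, C=33
Pot levels (distinct totals of non-folded players): 14, 33
Layer 1-14: 14 each from A, B, C = 14*3 = 42 chips; eligible A, B, C
Layer 15-33: 19 each from B, C = 19*2 = 38 chips; eligible B, C

Pot 1: 42 chips, eligible: A, B, C
Pot 2: 38 chips, eligible: B, C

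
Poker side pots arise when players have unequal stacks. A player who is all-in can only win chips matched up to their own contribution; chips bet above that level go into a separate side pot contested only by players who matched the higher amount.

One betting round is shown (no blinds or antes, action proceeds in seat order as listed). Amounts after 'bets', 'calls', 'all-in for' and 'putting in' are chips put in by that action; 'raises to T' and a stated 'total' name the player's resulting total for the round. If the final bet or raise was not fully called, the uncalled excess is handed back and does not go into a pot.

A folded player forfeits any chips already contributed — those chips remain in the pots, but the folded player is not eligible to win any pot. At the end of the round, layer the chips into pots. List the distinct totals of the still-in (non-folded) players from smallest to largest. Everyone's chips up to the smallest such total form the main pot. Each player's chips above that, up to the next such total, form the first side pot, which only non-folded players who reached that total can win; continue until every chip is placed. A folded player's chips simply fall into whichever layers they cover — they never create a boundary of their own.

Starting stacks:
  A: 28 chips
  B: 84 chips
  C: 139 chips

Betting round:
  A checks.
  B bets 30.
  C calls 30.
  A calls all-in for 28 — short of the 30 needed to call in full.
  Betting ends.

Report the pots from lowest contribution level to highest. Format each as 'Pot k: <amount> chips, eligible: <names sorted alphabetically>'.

Contributions: A=28, B=30, C=30
Pot levels (distinct totals of non-folded players): 28, 30
Layer 1-28: 28 each from A, B, C = 28*3 = 84 chips; eligible A, B, C
Layer 29-30: 2 each from B, C = 2*2 = 4 chips; eligible B, C

Pot 1: 84 chips, eligible: A, B, C
Pot 2: 4 chips, eligible: B, C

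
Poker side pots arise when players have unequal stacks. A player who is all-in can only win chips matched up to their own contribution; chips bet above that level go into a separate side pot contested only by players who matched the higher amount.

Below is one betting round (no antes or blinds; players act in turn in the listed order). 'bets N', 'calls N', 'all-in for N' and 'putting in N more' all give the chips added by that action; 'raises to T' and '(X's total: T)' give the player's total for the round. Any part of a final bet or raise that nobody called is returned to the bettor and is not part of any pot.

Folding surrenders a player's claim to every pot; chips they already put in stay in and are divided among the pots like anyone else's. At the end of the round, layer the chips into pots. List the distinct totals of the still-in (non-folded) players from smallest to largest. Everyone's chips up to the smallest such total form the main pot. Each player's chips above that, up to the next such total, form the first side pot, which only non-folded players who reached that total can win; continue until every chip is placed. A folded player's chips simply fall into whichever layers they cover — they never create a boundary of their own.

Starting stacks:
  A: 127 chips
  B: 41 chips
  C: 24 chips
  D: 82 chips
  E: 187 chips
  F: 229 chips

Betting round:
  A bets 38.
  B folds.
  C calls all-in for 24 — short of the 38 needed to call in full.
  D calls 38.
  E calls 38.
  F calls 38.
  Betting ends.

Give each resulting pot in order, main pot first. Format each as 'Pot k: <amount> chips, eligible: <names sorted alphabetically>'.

Contributions: A=38, C=24, D=38, E=38, F=38
Folded: B
Pot levels (distinct totals of non-folded players): 24, 38
Layer 1-24: 24 each from A, C, D, E, F = 24*5 = 120 chips; eligible A, C, D, E, F
Layer 25-38: 14 each from A, D, E, F = 14*4 = 56 chips; eligible A, D, E, F

Pot 1: 120 chips, eligible: A, C, D, E, F
Pot 2: 56 chips, eligible: A, D, E, F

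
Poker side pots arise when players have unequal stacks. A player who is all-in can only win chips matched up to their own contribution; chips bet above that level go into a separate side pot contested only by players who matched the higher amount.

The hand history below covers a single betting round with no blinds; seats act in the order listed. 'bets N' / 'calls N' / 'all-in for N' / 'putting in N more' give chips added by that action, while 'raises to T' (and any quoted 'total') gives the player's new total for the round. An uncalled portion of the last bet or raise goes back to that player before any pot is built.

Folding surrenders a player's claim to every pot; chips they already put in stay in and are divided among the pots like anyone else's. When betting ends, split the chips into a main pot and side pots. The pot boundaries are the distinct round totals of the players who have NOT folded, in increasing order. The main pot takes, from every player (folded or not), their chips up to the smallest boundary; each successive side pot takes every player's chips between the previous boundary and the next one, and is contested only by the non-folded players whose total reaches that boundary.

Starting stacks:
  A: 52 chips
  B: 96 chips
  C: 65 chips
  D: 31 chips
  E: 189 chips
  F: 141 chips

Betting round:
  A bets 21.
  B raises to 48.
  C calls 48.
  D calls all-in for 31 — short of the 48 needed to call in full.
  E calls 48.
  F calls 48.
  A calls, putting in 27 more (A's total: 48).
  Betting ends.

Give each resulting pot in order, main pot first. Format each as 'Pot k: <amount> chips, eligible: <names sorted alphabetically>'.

Contributions: A=48, B=48, C=48, D=31, E=48, F=48
Pot levels (distinct totals of non-folded players): 31, 48
Layer 1-31: 31 each from A, B, C, D, E, F = 31*6 = 186 chips; eligible A, B, C, D, E, F
Layer 32-48: 17 each from A, B, C, E, F = 17*5 = 85 chips; eligible A, B, C, E, F

Pot 1: 186 chips, eligible: A, B, C, D, E, F
Pot 2: 85 chips, eligible: A, B, C, E, F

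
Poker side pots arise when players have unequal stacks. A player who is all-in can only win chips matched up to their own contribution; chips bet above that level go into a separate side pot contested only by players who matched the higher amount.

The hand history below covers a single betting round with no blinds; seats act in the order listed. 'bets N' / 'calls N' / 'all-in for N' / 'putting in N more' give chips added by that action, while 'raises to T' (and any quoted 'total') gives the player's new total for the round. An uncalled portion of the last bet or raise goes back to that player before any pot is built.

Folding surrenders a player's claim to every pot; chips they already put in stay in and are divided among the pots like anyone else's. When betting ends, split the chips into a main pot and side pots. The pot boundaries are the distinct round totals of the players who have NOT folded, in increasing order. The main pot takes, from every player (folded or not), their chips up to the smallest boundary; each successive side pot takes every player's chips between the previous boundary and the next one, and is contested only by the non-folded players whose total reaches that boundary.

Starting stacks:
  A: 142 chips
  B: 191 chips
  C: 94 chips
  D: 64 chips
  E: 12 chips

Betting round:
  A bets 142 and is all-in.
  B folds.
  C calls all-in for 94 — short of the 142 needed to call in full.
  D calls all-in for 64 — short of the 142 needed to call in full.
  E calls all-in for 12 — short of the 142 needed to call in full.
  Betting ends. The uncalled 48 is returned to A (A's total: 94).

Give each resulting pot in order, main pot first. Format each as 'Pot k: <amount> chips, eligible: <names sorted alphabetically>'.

Pot 1: 48 chips, eligible: A, C, D, E
Pot 2: 156 chips, eligible: A, C, D
Pot 3: 60 chips, eligible: A, C

Derivation:
Contributions (after 48 returned to A): A=94, C=94, D=64, E=12
Folded: B
Pot levels (distinct totals of non-folded players): 12, 64, 94
Layer 1-12: 12 each from A, C, D, E = 12*4 = 48 chips; eligible A, C, D, E
Layer 13-64: 52 each from A, C, D = 52*3 = 156 chips; eligible A, C, D
Layer 65-94: 30 each from A, C = 30*2 = 60 chips; eligible A, C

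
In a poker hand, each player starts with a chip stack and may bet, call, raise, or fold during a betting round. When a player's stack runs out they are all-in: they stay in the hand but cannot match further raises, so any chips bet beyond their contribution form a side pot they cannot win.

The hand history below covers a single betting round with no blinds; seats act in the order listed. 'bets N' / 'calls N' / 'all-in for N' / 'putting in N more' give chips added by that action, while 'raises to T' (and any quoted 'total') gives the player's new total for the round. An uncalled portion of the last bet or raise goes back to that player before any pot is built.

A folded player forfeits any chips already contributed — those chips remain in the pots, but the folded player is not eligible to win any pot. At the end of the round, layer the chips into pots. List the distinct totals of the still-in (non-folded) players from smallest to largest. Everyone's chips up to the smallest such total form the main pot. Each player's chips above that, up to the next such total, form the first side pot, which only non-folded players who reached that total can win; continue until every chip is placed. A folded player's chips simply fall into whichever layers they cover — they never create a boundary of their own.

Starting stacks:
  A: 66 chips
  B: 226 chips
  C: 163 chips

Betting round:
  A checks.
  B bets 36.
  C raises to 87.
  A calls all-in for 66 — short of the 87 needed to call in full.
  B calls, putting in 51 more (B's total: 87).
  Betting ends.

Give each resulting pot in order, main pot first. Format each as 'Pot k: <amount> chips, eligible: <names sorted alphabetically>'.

Pot 1: 198 chips, eligible: A, B, C
Pot 2: 42 chips, eligible: B, C

Derivation:
Contributions: A=66, B=87, C=87
Pot levels (distinct totals of non-folded players): 66, 87
Layer 1-66: 66 each from A, B, C = 66*3 = 198 chips; eligible A, B, C
Layer 67-87: 21 each from B, C = 21*2 = 42 chips; eligible B, C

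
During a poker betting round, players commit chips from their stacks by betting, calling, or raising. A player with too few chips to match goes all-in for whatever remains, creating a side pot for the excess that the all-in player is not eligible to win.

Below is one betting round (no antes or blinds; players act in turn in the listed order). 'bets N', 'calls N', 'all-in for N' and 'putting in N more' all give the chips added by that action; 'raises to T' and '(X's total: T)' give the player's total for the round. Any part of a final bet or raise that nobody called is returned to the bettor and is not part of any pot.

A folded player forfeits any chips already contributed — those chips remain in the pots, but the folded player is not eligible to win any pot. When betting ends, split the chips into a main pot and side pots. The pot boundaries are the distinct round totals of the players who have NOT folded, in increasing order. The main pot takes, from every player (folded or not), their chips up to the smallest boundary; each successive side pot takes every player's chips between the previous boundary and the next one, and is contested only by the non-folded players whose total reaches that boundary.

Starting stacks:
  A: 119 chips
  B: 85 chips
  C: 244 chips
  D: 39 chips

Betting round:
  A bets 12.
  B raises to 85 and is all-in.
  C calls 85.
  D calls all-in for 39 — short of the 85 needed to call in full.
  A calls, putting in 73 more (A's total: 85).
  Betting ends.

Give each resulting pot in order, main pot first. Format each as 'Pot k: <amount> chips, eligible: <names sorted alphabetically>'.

Pot 1: 156 chips, eligible: A, B, C, D
Pot 2: 138 chips, eligible: A, B, C

Derivation:
Contributions: A=85, B=85, C=85, D=39
Pot levels (distinct totals of non-folded players): 39, 85
Layer 1-39: 39 each from A, B, C, D = 39*4 = 156 chips; eligible A, B, C, D
Layer 40-85: 46 each from A, B, C = 46*3 = 138 chips; eligible A, B, C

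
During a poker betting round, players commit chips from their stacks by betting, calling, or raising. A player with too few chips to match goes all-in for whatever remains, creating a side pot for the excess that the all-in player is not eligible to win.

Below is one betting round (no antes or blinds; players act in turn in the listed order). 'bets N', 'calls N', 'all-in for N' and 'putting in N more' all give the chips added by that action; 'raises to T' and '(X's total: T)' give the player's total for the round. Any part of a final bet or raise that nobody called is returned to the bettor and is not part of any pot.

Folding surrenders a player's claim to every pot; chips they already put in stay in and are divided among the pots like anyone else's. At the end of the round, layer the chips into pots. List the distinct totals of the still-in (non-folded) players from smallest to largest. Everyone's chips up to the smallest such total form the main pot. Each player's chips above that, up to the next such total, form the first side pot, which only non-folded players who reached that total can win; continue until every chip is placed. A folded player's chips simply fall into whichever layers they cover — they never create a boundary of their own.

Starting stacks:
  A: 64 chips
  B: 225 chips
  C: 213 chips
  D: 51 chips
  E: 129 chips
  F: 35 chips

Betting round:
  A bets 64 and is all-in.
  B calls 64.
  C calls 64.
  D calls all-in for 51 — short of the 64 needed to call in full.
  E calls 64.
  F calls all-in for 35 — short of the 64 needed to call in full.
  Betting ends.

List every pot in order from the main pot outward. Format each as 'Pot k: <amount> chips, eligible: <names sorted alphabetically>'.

Contributions: A=64, B=64, C=64, D=51, E=64, F=35
Pot levels (distinct totals of non-folded players): 35, 51, 64
Layer 1-35: 35 each from A, B, C, D, E, F = 35*6 = 210 chips; eligible A, B, C, D, E, F
Layer 36-51: 16 each from A, B, C, D, E = 16*5 = 80 chips; eligible A, B, C, D, E
Layer 52-64: 13 each from A, B, C, E = 13*4 = 52 chips; eligible A, B, C, E

Pot 1: 210 chips, eligible: A, B, C, D, E, F
Pot 2: 80 chips, eligible: A, B, C, D, E
Pot 3: 52 chips, eligible: A, B, C, E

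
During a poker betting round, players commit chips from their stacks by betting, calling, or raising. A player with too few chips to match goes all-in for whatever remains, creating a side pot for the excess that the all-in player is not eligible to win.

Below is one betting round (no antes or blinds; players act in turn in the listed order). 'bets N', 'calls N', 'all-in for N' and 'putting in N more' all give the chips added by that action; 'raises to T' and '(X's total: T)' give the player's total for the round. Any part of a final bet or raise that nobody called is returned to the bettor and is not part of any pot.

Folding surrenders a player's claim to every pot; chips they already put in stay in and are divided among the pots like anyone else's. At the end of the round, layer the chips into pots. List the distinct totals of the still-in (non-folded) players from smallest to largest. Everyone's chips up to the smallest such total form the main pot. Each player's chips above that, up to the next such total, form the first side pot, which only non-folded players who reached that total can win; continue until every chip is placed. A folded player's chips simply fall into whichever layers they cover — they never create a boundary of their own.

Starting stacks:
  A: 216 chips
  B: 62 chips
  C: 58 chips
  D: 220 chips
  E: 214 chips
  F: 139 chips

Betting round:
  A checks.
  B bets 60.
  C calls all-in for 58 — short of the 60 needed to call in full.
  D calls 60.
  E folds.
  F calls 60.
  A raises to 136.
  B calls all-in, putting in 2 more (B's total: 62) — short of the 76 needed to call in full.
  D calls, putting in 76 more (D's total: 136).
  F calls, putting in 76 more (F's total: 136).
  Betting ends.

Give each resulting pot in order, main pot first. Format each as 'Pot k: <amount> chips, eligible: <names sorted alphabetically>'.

Pot 1: 290 chips, eligible: A, B, C, D, F
Pot 2: 16 chips, eligible: A, B, D, F
Pot 3: 222 chips, eligible: A, D, F

Derivation:
Contributions: A=136, B=62, C=58, D=136, F=136
Folded: E
Pot levels (distinct totals of non-folded players): 58, 62, 136
Layer 1-58: 58 each from A, B, C, D, F = 58*5 = 290 chips; eligible A, B, C, D, F
Layer 59-62: 4 each from A, B, D, F = 4*4 = 16 chips; eligible A, B, D, F
Layer 63-136: 74 each from A, D, F = 74*3 = 222 chips; eligible A, D, F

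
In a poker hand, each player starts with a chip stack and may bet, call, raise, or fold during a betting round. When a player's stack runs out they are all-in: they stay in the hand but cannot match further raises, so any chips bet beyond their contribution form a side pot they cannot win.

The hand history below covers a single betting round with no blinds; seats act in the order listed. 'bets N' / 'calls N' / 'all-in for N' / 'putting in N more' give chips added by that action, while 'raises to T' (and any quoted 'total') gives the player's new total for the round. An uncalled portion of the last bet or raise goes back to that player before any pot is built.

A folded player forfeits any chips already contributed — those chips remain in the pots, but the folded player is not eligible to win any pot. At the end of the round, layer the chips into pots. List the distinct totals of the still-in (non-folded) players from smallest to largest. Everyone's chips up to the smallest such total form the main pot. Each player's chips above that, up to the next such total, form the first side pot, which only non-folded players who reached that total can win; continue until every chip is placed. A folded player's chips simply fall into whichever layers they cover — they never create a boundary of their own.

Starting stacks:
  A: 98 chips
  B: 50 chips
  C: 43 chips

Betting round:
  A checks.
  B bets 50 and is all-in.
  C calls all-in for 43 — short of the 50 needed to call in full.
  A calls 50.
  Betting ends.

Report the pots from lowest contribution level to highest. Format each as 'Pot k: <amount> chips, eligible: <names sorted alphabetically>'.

Contributions: A=50, B=50, C=43
Pot levels (distinct totals of non-folded players): 43, 50
Layer 1-43: 43 each from A, B, C = 43*3 = 129 chips; eligible A, B, C
Layer 44-50: 7 each from A, B = 7*2 = 14 chips; eligible A, B

Pot 1: 129 chips, eligible: A, B, C
Pot 2: 14 chips, eligible: A, B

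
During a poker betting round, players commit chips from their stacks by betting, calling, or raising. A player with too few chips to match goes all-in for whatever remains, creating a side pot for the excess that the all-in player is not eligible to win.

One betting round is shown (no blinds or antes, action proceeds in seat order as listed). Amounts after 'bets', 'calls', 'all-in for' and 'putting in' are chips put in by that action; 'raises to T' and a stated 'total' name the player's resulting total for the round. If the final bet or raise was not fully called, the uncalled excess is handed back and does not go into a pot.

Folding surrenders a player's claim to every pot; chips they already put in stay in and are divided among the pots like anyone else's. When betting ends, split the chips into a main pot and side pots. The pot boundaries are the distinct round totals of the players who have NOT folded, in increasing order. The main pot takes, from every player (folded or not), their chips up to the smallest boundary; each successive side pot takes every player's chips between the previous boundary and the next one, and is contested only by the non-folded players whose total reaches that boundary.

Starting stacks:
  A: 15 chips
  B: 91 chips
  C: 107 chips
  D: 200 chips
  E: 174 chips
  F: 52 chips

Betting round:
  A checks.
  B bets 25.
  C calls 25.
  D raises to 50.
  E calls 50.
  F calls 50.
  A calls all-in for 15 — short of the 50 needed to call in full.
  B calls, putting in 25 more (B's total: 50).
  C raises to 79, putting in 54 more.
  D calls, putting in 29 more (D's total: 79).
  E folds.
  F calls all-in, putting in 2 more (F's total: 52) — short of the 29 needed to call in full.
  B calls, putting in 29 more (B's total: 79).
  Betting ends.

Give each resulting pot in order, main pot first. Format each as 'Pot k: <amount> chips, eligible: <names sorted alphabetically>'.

Pot 1: 90 chips, eligible: A, B, C, D, F
Pot 2: 183 chips, eligible: B, C, D, F
Pot 3: 81 chips, eligible: B, C, D

Derivation:
Contributions: A=15, B=79, C=79, D=79, E=50, F=52
Folded: E
Pot levels (distinct totals of non-folded players): 15, 52, 79
Layer 1-15: 15 each from A, B, C, D, E, F = 15*6 = 90 chips; eligible A, B, C, D, F
Layer 16-52: B 37 + C 37 + D 37 + E 35 + F 37 = 183 chips; eligible B, C, D, F
Layer 53-79: 27 each from B, C, D = 27*3 = 81 chips; eligible B, C, D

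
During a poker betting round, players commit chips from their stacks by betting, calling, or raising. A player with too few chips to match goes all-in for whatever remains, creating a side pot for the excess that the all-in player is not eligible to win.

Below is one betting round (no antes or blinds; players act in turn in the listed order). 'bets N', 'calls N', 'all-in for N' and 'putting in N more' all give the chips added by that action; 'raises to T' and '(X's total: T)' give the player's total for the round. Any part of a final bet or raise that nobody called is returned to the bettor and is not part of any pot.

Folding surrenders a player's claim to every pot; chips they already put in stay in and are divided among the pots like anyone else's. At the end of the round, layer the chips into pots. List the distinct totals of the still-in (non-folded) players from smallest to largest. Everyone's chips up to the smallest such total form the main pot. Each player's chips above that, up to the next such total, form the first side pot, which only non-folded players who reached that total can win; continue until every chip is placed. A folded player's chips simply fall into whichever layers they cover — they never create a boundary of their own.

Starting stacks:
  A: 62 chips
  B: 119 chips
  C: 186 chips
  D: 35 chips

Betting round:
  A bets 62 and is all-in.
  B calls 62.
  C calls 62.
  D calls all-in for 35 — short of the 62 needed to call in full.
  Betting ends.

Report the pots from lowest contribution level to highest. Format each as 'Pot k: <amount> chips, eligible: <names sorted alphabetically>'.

Pot 1: 140 chips, eligible: A, B, C, D
Pot 2: 81 chips, eligible: A, B, C

Derivation:
Contributions: A=62, B=62, C=62, D=35
Pot levels (distinct totals of non-folded players): 35, 62
Layer 1-35: 35 each from A, B, C, D = 35*4 = 140 chips; eligible A, B, C, D
Layer 36-62: 27 each from A, B, C = 27*3 = 81 chips; eligible A, B, C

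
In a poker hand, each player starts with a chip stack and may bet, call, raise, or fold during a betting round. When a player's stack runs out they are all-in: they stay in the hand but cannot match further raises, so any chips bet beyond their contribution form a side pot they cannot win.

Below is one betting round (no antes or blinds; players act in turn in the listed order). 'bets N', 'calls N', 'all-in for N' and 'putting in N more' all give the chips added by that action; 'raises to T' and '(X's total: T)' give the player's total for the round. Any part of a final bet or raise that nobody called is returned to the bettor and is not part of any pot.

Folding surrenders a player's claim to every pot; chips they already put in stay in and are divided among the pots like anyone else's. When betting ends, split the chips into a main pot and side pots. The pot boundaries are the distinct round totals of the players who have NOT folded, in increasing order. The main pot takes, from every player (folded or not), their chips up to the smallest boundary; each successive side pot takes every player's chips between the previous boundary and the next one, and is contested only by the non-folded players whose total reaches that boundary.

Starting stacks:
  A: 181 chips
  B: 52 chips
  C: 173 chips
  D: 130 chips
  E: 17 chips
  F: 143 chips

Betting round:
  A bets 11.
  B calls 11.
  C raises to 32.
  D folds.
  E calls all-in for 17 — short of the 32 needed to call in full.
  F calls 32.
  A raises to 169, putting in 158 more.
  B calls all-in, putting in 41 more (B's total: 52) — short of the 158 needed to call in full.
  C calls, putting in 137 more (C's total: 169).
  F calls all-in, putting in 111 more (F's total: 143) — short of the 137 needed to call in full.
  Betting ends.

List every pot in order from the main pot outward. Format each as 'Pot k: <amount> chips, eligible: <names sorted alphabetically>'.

Contributions: A=169, B=52, C=169, E=17, F=143
Folded: D
Pot levels (distinct totals of non-folded players): 17, 52, 143, 169
Layer 1-17: 17 each from A, B, C, E, F = 17*5 = 85 chips; eligible A, B, C, E, F
Layer 18-52: 35 each from A, B, C, F = 35*4 = 140 chips; eligible A, B, C, F
Layer 53-143: 91 each from A, C, F = 91*3 = 273 chips; eligible A, C, F
Layer 144-169: 26 each from A, C = 26*2 = 52 chips; eligible A, C

Pot 1: 85 chips, eligible: A, B, C, E, F
Pot 2: 140 chips, eligible: A, B, C, F
Pot 3: 273 chips, eligible: A, C, F
Pot 4: 52 chips, eligible: A, C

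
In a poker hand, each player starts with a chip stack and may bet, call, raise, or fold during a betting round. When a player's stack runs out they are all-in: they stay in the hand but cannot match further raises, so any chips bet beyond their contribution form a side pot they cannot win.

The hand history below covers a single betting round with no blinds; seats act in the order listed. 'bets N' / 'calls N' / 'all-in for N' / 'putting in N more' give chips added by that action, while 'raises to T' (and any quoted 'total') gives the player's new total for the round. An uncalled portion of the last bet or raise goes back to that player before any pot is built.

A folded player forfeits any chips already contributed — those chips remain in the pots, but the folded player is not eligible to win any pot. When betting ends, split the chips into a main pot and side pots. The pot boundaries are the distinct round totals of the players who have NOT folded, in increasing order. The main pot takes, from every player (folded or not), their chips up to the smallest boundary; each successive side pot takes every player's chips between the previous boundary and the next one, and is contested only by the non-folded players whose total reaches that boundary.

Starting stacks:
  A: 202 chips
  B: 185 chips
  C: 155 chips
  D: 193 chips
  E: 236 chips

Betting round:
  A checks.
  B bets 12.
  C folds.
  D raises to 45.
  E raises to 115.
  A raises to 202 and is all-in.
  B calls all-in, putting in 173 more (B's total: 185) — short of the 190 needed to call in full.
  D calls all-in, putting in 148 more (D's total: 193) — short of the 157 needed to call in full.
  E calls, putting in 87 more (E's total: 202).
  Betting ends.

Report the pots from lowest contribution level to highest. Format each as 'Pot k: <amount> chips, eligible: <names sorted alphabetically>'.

Contributions: A=202, B=185, D=193, E=202
Folded: C
Pot levels (distinct totals of non-folded players): 185, 193, 202
Layer 1-185: 185 each from A, B, D, E = 185*4 = 740 chips; eligible A, B, D, E
Layer 186-193: 8 each from A, D, E = 8*3 = 24 chips; eligible A, D, E
Layer 194-202: 9 each from A, E = 9*2 = 18 chips; eligible A, E

Pot 1: 740 chips, eligible: A, B, D, E
Pot 2: 24 chips, eligible: A, D, E
Pot 3: 18 chips, eligible: A, E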